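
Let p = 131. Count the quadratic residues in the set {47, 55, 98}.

(47/131) = -1 → non-residue.
(55/131) = +1 → QR.
(98/131) = -1 → non-residue.
Total quadratic residues among the 3: 1.

1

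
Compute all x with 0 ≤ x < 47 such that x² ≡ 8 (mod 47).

14, 33

Since 47 ≡ 3 (mod 4), a square root of 8 is 8^((47+1)/4) = 8^12 mod 47.
Repeated squaring: 8^2≡17, 8^4≡7, 8^8≡2 (mod 47).
8^12 = 8^(8+4) ≡ 14 (mod 47).
Check: 14² = 196 ≡ 8 (mod 47). The two roots are 14 and 33.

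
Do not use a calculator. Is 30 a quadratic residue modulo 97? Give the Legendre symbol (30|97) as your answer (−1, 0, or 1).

Pull out 2: since 97 ≡ 1 (mod 8), (2/97) = +1.
Reciprocity: 15 ≡ 3 and 97 ≡ 1 (mod 4), so (15/97) = +(97/15).
Reduce top mod 15: now compute (7/15).
Reciprocity: 7 ≡ 3 and 15 ≡ 3 (mod 4), so (7/15) = −(15/7).
Reduce top mod 7: now compute (1/7).
Reached (1/7) = 1. Collecting the sign flips along the way, the symbol is -1.

-1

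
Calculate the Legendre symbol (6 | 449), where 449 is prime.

-1

Pull out 2: since 449 ≡ 1 (mod 8), (2/449) = +1.
Reciprocity: 3 ≡ 3 and 449 ≡ 1 (mod 4), so (3/449) = +(449/3).
Reduce top mod 3: now compute (2/3).
Pull out 2: since 3 ≡ 3 (mod 8), (2/3) = -1.
Reached (1/3) = 1. Collecting the sign flips along the way, the symbol is -1.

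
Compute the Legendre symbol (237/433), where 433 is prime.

Euler's criterion: (237/433) ≡ 237^216 (mod 433).
237^2 ≡ 312 (mod 433)
237^4 ≡ 352 (mod 433)
237^8 ≡ 66 (mod 433)
237^16 ≡ 26 (mod 433)
237^32 ≡ 243 (mod 433)
237^64 ≡ 161 (mod 433)
237^128 ≡ 374 (mod 433)
237^216 = 237^(128+64+16+8) ≡ 1 (mod 433).
Result is 1, so (237/433) = 1.

1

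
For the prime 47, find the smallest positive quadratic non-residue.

5

(2/47) = +1, so 2 is a residue.
(3/47) = +1, so 3 is a residue.
(4/47) = +1, so 4 is a residue.
(5/47) = −1, so 5 is the smallest positive non-residue mod 47.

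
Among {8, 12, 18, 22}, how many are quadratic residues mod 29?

(8/29) = -1 → non-residue.
(12/29) = -1 → non-residue.
(18/29) = -1 → non-residue.
(22/29) = +1 → QR.
Total quadratic residues among the 4: 1.

1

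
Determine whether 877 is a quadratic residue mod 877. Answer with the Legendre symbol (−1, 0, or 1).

First reduce: 877 ≡ 0 (mod 877).
Top reduces to 0: gcd > 1, so the symbol is 0.

0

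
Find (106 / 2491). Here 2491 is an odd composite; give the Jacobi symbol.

0

Pull out 2: since 2491 ≡ 3 (mod 8), (2/2491) = -1.
Reciprocity: 53 ≡ 1 and 2491 ≡ 3 (mod 4), so (53/2491) = +(2491/53).
Reduce top mod 53: now compute (0/53).
Top reduces to 0: gcd > 1, so the symbol is 0.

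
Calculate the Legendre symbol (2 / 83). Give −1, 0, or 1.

Pull out 2: since 83 ≡ 3 (mod 8), (2/83) = -1.
Reached (1/83) = 1. Collecting the sign flips along the way, the symbol is -1.

-1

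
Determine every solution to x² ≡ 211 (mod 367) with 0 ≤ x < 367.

Since 367 ≡ 3 (mod 4), a square root of 211 is 211^((367+1)/4) = 211^92 mod 367.
Repeated squaring: 211^2≡114, 211^4≡151, 211^8≡47, 211^16≡7, 211^32≡49, 211^64≡199 (mod 367).
211^92 = 211^(64+16+8+4) ≡ 242 (mod 367).
Check: 242² = 58564 ≡ 211 (mod 367). The two roots are 125 and 242.

125, 242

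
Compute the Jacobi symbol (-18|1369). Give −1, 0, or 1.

First reduce: -18 ≡ 1351 (mod 1369).
Reciprocity: 1351 ≡ 3 and 1369 ≡ 1 (mod 4), so (1351/1369) = +(1369/1351).
Reduce top mod 1351: now compute (18/1351).
Pull out 2: since 1351 ≡ 7 (mod 8), (2/1351) = +1.
Reciprocity: 9 ≡ 1 and 1351 ≡ 3 (mod 4), so (9/1351) = +(1351/9).
Reduce top mod 9: now compute (1/9).
Reached (1/9) = 1. Collecting the sign flips along the way, the symbol is +1.

1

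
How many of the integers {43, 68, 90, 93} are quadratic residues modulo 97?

2

(43/97) = +1 → QR.
(68/97) = -1 → non-residue.
(90/97) = -1 → non-residue.
(93/97) = +1 → QR.
Total quadratic residues among the 4: 2.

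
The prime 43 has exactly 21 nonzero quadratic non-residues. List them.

Square k = 1,…,21 (k and 43−k give the same square):
1²=1, 2²=4, 3²=9, 4²=16, 5²=25, 6²=36, 7²≡6, 8²≡21, 9²≡38, 10²≡14, 11²≡35, 12²≡15, 13²≡40, 14²≡24, 15²≡10, 16²≡41, 17²≡31, 18²≡23, 19²≡17, 20²≡13, 21²≡11 (mod 43).
The residues are {1, 4, 6, 9, 10, 11, 13, 14, 15, 16, 17, 21, 23, 24, 25, 31, 35, 36, 38, 40, 41}; the non-residues are the remaining 21 nonzero classes.

2 3 5 7 8 12 18 19 20 22 26 27 28 29 30 32 33 34 37 39 42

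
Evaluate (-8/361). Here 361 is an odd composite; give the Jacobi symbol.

First reduce: -8 ≡ 353 (mod 361).
Reciprocity: 353 ≡ 1 and 361 ≡ 1 (mod 4), so (353/361) = +(361/353).
Reduce top mod 353: now compute (8/353).
Pull out 2^3: since 353 ≡ 1 (mod 8), (2/353) = +1, so (2/353)^3 = +1.
Reached (1/353) = 1. Collecting the sign flips along the way, the symbol is +1.

1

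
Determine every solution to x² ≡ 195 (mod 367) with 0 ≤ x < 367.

Since 367 ≡ 3 (mod 4), a square root of 195 is 195^((367+1)/4) = 195^92 mod 367.
Repeated squaring: 195^2≡224, 195^4≡264, 195^8≡333, 195^16≡55, 195^32≡89, 195^64≡214 (mod 367).
195^92 = 195^(64+16+8+4) ≡ 36 (mod 367).
Check: 36² = 1296 ≡ 195 (mod 367). The two roots are 36 and 331.

36, 331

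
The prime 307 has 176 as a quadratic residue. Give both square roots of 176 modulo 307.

Since 307 ≡ 3 (mod 4), a square root of 176 is 176^((307+1)/4) = 176^77 mod 307.
Repeated squaring: 176^2≡276, 176^4≡40, 176^8≡65, 176^16≡234, 176^32≡110, 176^64≡127 (mod 307).
176^77 = 176^(64+8+4+1) ≡ 100 (mod 307).
Check: 100² = 10000 ≡ 176 (mod 307). The two roots are 100 and 207.

100, 207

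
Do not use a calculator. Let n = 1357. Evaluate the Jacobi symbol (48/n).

Pull out 2^4: since 1357 ≡ 5 (mod 8), (2/1357) = -1, so (2/1357)^4 = +1.
Reciprocity: 3 ≡ 3 and 1357 ≡ 1 (mod 4), so (3/1357) = +(1357/3).
Reduce top mod 3: now compute (1/3).
Reached (1/3) = 1. Collecting the sign flips along the way, the symbol is +1.

1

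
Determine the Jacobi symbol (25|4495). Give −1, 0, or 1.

Reciprocity: 25 ≡ 1 and 4495 ≡ 3 (mod 4), so (25/4495) = +(4495/25).
Reduce top mod 25: now compute (20/25).
Pull out 2^2: since 25 ≡ 1 (mod 8), (2/25) = +1, so (2/25)^2 = +1.
Reciprocity: 5 ≡ 1 and 25 ≡ 1 (mod 4), so (5/25) = +(25/5).
Reduce top mod 5: now compute (0/5).
Top reduces to 0: gcd > 1, so the symbol is 0.

0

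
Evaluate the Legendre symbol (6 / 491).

-1

Pull out 2: since 491 ≡ 3 (mod 8), (2/491) = -1.
Reciprocity: 3 ≡ 3 and 491 ≡ 3 (mod 4), so (3/491) = −(491/3).
Reduce top mod 3: now compute (2/3).
Pull out 2: since 3 ≡ 3 (mod 8), (2/3) = -1.
Reached (1/3) = 1. Collecting the sign flips along the way, the symbol is -1.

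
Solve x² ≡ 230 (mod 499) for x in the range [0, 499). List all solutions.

Since 499 ≡ 3 (mod 4), a square root of 230 is 230^((499+1)/4) = 230^125 mod 499.
Repeated squaring: 230^2≡6, 230^4≡36, 230^8≡298, 230^16≡481, 230^32≡324, 230^64≡186 (mod 499).
230^125 = 230^(64+32+16+8+4+1) ≡ 472 (mod 499).
Check: 472² = 222784 ≡ 230 (mod 499). The two roots are 27 and 472.

27, 472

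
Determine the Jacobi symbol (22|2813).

1

Pull out 2: since 2813 ≡ 5 (mod 8), (2/2813) = -1.
Reciprocity: 11 ≡ 3 and 2813 ≡ 1 (mod 4), so (11/2813) = +(2813/11).
Reduce top mod 11: now compute (8/11).
Pull out 2^3: since 11 ≡ 3 (mod 8), (2/11) = -1, so (2/11)^3 = -1.
Reached (1/11) = 1. Collecting the sign flips along the way, the symbol is +1.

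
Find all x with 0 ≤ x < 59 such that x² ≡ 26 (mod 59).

12, 47

Since 59 ≡ 3 (mod 4), a square root of 26 is 26^((59+1)/4) = 26^15 mod 59.
Repeated squaring: 26^2≡27, 26^4≡21, 26^8≡28 (mod 59).
26^15 = 26^(8+4+2+1) ≡ 12 (mod 59).
Check: 12² = 144 ≡ 26 (mod 59). The two roots are 12 and 47.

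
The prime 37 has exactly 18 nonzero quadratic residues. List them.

Square k = 1,…,18 (k and 37−k give the same square):
1²=1, 2²=4, 3²=9, 4²=16, 5²=25, 6²=36, 7²≡12, 8²≡27, 9²≡7, 10²≡26, 11²≡10, 12²≡33, 13²≡21, 14²≡11, 15²≡3, 16²≡34, 17²≡30, 18²≡28 (mod 37).
So the quadratic residues mod 37 are {1, 3, 4, 7, 9, 10, 11, 12, 16, 21, 25, 26, 27, 28, 30, 33, 34, 36}.

1, 3, 4, 7, 9, 10, 11, 12, 16, 21, 25, 26, 27, 28, 30, 33, 34, 36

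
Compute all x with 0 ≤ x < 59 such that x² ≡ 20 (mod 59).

Since 59 ≡ 3 (mod 4), a square root of 20 is 20^((59+1)/4) = 20^15 mod 59.
Repeated squaring: 20^2≡46, 20^4≡51, 20^8≡5 (mod 59).
20^15 = 20^(8+4+2+1) ≡ 16 (mod 59).
Check: 16² = 256 ≡ 20 (mod 59). The two roots are 16 and 43.

16, 43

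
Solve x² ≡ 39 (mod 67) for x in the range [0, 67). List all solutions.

21, 46

Since 67 ≡ 3 (mod 4), a square root of 39 is 39^((67+1)/4) = 39^17 mod 67.
Repeated squaring: 39^2≡47, 39^4≡65, 39^8≡4, 39^16≡16 (mod 67).
39^17 = 39^(16+1) ≡ 21 (mod 67).
Check: 21² = 441 ≡ 39 (mod 67). The two roots are 21 and 46.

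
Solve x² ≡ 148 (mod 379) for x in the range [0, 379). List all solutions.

Since 379 ≡ 3 (mod 4), a square root of 148 is 148^((379+1)/4) = 148^95 mod 379.
Repeated squaring: 148^2≡301, 148^4≡20, 148^8≡21, 148^16≡62, 148^32≡54, 148^64≡263 (mod 379).
148^95 = 148^(64+16+8+4+2+1) ≡ 224 (mod 379).
Check: 224² = 50176 ≡ 148 (mod 379). The two roots are 155 and 224.

155, 224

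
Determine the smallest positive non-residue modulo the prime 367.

(2/367) = +1, so 2 is a residue.
(3/367) = −1, so 3 is the smallest positive non-residue mod 367.

3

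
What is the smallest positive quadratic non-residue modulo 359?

7

(2/359) = +1, so 2 is a residue.
(3/359) = +1, so 3 is a residue.
(4/359) = +1, so 4 is a residue.
(5/359) = +1, so 5 is a residue.
(6/359) = +1, so 6 is a residue.
(7/359) = −1, so 7 is the smallest positive non-residue mod 359.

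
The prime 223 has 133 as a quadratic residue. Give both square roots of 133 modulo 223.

53, 170

Since 223 ≡ 3 (mod 4), a square root of 133 is 133^((223+1)/4) = 133^56 mod 223.
Repeated squaring: 133^2≡72, 133^4≡55, 133^8≡126, 133^16≡43, 133^32≡65 (mod 223).
133^56 = 133^(32+16+8) ≡ 53 (mod 223).
Check: 53² = 2809 ≡ 133 (mod 223). The two roots are 53 and 170.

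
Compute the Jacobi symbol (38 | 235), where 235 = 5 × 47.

Pull out 2: since 235 ≡ 3 (mod 8), (2/235) = -1.
Reciprocity: 19 ≡ 3 and 235 ≡ 3 (mod 4), so (19/235) = −(235/19).
Reduce top mod 19: now compute (7/19).
Reciprocity: 7 ≡ 3 and 19 ≡ 3 (mod 4), so (7/19) = −(19/7).
Reduce top mod 7: now compute (5/7).
Reciprocity: 5 ≡ 1 and 7 ≡ 3 (mod 4), so (5/7) = +(7/5).
Reduce top mod 5: now compute (2/5).
Pull out 2: since 5 ≡ 5 (mod 8), (2/5) = -1.
Reached (1/5) = 1. Collecting the sign flips along the way, the symbol is +1.

1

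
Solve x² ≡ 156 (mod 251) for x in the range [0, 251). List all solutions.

77, 174

Since 251 ≡ 3 (mod 4), a square root of 156 is 156^((251+1)/4) = 156^63 mod 251.
Repeated squaring: 156^2≡240, 156^4≡121, 156^8≡83, 156^16≡112, 156^32≡245 (mod 251).
156^63 = 156^(32+16+8+4+2+1) ≡ 174 (mod 251).
Check: 174² = 30276 ≡ 156 (mod 251). The two roots are 77 and 174.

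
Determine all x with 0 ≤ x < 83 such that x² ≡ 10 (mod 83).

33, 50

Since 83 ≡ 3 (mod 4), a square root of 10 is 10^((83+1)/4) = 10^21 mod 83.
Repeated squaring: 10^2≡17, 10^4≡40, 10^8≡23, 10^16≡31 (mod 83).
10^21 = 10^(16+4+1) ≡ 33 (mod 83).
Check: 33² = 1089 ≡ 10 (mod 83). The two roots are 33 and 50.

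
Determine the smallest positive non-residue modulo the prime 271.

3

(2/271) = +1, so 2 is a residue.
(3/271) = −1, so 3 is the smallest positive non-residue mod 271.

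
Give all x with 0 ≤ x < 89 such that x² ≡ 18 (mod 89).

14, 75

89 ≡ 1 (mod 4), so we find a root by search.
Trying successive values, 14² = 196 ≡ 18 (mod 89). The other root is 89 − 14 = 75.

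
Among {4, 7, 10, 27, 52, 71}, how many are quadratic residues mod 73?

(4/73) = +1 → QR.
(7/73) = -1 → non-residue.
(10/73) = -1 → non-residue.
(27/73) = +1 → QR.
(52/73) = -1 → non-residue.
(71/73) = +1 → QR.
Total quadratic residues among the 6: 3.

3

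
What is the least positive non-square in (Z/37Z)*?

2

(2/37) = −1, so 2 is the smallest positive non-residue mod 37.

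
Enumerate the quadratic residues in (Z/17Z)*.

1,2,4,8,9,13,15,16

Square k = 1,…,8 (k and 17−k give the same square):
1²=1, 2²=4, 3²=9, 4²=16, 5²≡8, 6²≡2, 7²≡15, 8²≡13 (mod 17).
So the quadratic residues mod 17 are {1, 2, 4, 8, 9, 13, 15, 16}.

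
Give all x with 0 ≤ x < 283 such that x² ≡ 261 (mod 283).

114, 169

Since 283 ≡ 3 (mod 4), a square root of 261 is 261^((283+1)/4) = 261^71 mod 283.
Repeated squaring: 261^2≡201, 261^4≡215, 261^8≡96, 261^16≡160, 261^32≡130, 261^64≡203 (mod 283).
261^71 = 261^(64+4+2+1) ≡ 169 (mod 283).
Check: 169² = 28561 ≡ 261 (mod 283). The two roots are 114 and 169.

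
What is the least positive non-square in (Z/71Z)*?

7

(2/71) = +1, so 2 is a residue.
(3/71) = +1, so 3 is a residue.
(4/71) = +1, so 4 is a residue.
(5/71) = +1, so 5 is a residue.
(6/71) = +1, so 6 is a residue.
(7/71) = −1, so 7 is the smallest positive non-residue mod 71.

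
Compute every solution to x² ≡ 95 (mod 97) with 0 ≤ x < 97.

17, 80

97 ≡ 1 (mod 4), so we find a root by search.
Trying successive values, 17² = 289 ≡ 95 (mod 97). The other root is 97 − 17 = 80.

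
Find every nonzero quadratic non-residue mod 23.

Square k = 1,…,11 (k and 23−k give the same square):
1²=1, 2²=4, 3²=9, 4²=16, 5²≡2, 6²≡13, 7²≡3, 8²≡18, 9²≡12, 10²≡8, 11²≡6 (mod 23).
The residues are {1, 2, 3, 4, 6, 8, 9, 12, 13, 16, 18}; the non-residues are the remaining 11 nonzero classes.

5 7 10 11 14 15 17 19 20 21 22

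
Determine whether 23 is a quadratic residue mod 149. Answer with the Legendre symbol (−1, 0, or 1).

Euler's criterion: (23/149) ≡ 23^74 (mod 149).
23^2 ≡ 82 (mod 149)
23^4 ≡ 19 (mod 149)
23^8 ≡ 63 (mod 149)
23^16 ≡ 95 (mod 149)
23^32 ≡ 85 (mod 149)
23^64 ≡ 73 (mod 149)
23^74 = 23^(64+8+2) ≡ 148 (mod 149).
Result is 148 ≡ −1, so (23/149) = −1.

-1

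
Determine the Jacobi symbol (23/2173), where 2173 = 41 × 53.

Reciprocity: 23 ≡ 3 and 2173 ≡ 1 (mod 4), so (23/2173) = +(2173/23).
Reduce top mod 23: now compute (11/23).
Reciprocity: 11 ≡ 3 and 23 ≡ 3 (mod 4), so (11/23) = −(23/11).
Reduce top mod 11: now compute (1/11).
Reached (1/11) = 1. Collecting the sign flips along the way, the symbol is -1.

-1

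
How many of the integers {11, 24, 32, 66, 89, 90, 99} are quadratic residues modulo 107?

(11/107) = +1 → QR.
(24/107) = -1 → non-residue.
(32/107) = -1 → non-residue.
(66/107) = -1 → non-residue.
(89/107) = +1 → QR.
(90/107) = +1 → QR.
(99/107) = +1 → QR.
Total quadratic residues among the 7: 4.

4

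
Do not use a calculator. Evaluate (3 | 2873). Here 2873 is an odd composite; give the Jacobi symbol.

Reciprocity: 3 ≡ 3 and 2873 ≡ 1 (mod 4), so (3/2873) = +(2873/3).
Reduce top mod 3: now compute (2/3).
Pull out 2: since 3 ≡ 3 (mod 8), (2/3) = -1.
Reached (1/3) = 1. Collecting the sign flips along the way, the symbol is -1.

-1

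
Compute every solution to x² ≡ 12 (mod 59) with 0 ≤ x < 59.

22, 37

Since 59 ≡ 3 (mod 4), a square root of 12 is 12^((59+1)/4) = 12^15 mod 59.
Repeated squaring: 12^2≡26, 12^4≡27, 12^8≡21 (mod 59).
12^15 = 12^(8+4+2+1) ≡ 22 (mod 59).
Check: 22² = 484 ≡ 12 (mod 59). The two roots are 22 and 37.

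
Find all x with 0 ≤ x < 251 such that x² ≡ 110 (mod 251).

Since 251 ≡ 3 (mod 4), a square root of 110 is 110^((251+1)/4) = 110^63 mod 251.
Repeated squaring: 110^2≡52, 110^4≡194, 110^8≡237, 110^16≡196, 110^32≡13 (mod 251).
110^63 = 110^(32+16+8+4+2+1) ≡ 232 (mod 251).
Check: 232² = 53824 ≡ 110 (mod 251). The two roots are 19 and 232.

19, 232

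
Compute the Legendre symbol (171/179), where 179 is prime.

1

Reciprocity: 171 ≡ 3 and 179 ≡ 3 (mod 4), so (171/179) = −(179/171).
Reduce top mod 171: now compute (8/171).
Pull out 2^3: since 171 ≡ 3 (mod 8), (2/171) = -1, so (2/171)^3 = -1.
Reached (1/171) = 1. Collecting the sign flips along the way, the symbol is +1.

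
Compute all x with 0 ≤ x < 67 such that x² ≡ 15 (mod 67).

Since 67 ≡ 3 (mod 4), a square root of 15 is 15^((67+1)/4) = 15^17 mod 67.
Repeated squaring: 15^2≡24, 15^4≡40, 15^8≡59, 15^16≡64 (mod 67).
15^17 = 15^(16+1) ≡ 22 (mod 67).
Check: 22² = 484 ≡ 15 (mod 67). The two roots are 22 and 45.

22, 45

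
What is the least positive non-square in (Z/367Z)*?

(2/367) = +1, so 2 is a residue.
(3/367) = −1, so 3 is the smallest positive non-residue mod 367.

3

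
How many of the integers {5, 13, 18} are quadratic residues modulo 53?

1

(5/53) = -1 → non-residue.
(13/53) = +1 → QR.
(18/53) = -1 → non-residue.
Total quadratic residues among the 3: 1.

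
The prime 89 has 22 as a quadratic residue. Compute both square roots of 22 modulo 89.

89 ≡ 1 (mod 4), so we find a root by search.
Trying successive values, 17² = 289 ≡ 22 (mod 89). The other root is 89 − 17 = 72.

17, 72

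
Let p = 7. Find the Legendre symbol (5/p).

Reciprocity: 5 ≡ 1 and 7 ≡ 3 (mod 4), so (5/7) = +(7/5).
Reduce top mod 5: now compute (2/5).
Pull out 2: since 5 ≡ 5 (mod 8), (2/5) = -1.
Reached (1/5) = 1. Collecting the sign flips along the way, the symbol is -1.

-1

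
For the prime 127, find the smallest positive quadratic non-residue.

(2/127) = +1, so 2 is a residue.
(3/127) = −1, so 3 is the smallest positive non-residue mod 127.

3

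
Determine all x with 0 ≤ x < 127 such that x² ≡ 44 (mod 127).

60, 67

Since 127 ≡ 3 (mod 4), a square root of 44 is 44^((127+1)/4) = 44^32 mod 127.
Repeated squaring: 44^2≡31, 44^4≡72, 44^8≡104, 44^16≡21, 44^32≡60 (mod 127).
44^32 = 44^(32) ≡ 60 (mod 127).
Check: 60² = 3600 ≡ 44 (mod 127). The two roots are 60 and 67.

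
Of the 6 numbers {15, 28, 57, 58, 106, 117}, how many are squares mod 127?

(15/127) = +1 → QR.
(28/127) = -1 → non-residue.
(57/127) = -1 → non-residue.
(58/127) = -1 → non-residue.
(106/127) = -1 → non-residue.
(117/127) = +1 → QR.
Total quadratic residues among the 6: 2.

2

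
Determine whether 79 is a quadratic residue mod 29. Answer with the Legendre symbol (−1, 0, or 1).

-1

First reduce: 79 ≡ 21 (mod 29).
Reciprocity: 21 ≡ 1 and 29 ≡ 1 (mod 4), so (21/29) = +(29/21).
Reduce top mod 21: now compute (8/21).
Pull out 2^3: since 21 ≡ 5 (mod 8), (2/21) = -1, so (2/21)^3 = -1.
Reached (1/21) = 1. Collecting the sign flips along the way, the symbol is -1.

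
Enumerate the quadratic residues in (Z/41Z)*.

1 2 4 5 8 9 10 16 18 20 21 23 25 31 32 33 36 37 39 40

Square k = 1,…,20 (k and 41−k give the same square):
1²=1, 2²=4, 3²=9, 4²=16, 5²=25, 6²=36, 7²≡8, 8²≡23, 9²≡40, 10²≡18, 11²≡39, 12²≡21, 13²≡5, 14²≡32, 15²≡20, 16²≡10, 17²≡2, 18²≡37, 19²≡33, 20²≡31 (mod 41).
So the quadratic residues mod 41 are {1, 2, 4, 5, 8, 9, 10, 16, 18, 20, 21, 23, 25, 31, 32, 33, 36, 37, 39, 40}.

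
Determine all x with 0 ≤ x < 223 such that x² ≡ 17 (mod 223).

Since 223 ≡ 3 (mod 4), a square root of 17 is 17^((223+1)/4) = 17^56 mod 223.
Repeated squaring: 17^2≡66, 17^4≡119, 17^8≡112, 17^16≡56, 17^32≡14 (mod 223).
17^56 = 17^(32+16+8) ≡ 169 (mod 223).
Check: 169² = 28561 ≡ 17 (mod 223). The two roots are 54 and 169.

54, 169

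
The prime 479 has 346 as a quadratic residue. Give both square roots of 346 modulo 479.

111, 368

Since 479 ≡ 3 (mod 4), a square root of 346 is 346^((479+1)/4) = 346^120 mod 479.
Repeated squaring: 346^2≡445, 346^4≡198, 346^8≡405, 346^16≡207, 346^32≡218, 346^64≡103 (mod 479).
346^120 = 346^(64+32+16+8) ≡ 368 (mod 479).
Check: 368² = 135424 ≡ 346 (mod 479). The two roots are 111 and 368.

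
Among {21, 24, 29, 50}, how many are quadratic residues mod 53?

2

(21/53) = -1 → non-residue.
(24/53) = +1 → QR.
(29/53) = +1 → QR.
(50/53) = -1 → non-residue.
Total quadratic residues among the 4: 2.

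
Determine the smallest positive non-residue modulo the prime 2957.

2

(2/2957) = −1, so 2 is the smallest positive non-residue mod 2957.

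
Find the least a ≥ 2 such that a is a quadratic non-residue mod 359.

(2/359) = +1, so 2 is a residue.
(3/359) = +1, so 3 is a residue.
(4/359) = +1, so 4 is a residue.
(5/359) = +1, so 5 is a residue.
(6/359) = +1, so 6 is a residue.
(7/359) = −1, so 7 is the smallest positive non-residue mod 359.

7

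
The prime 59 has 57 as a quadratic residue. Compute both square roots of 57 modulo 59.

23, 36

Since 59 ≡ 3 (mod 4), a square root of 57 is 57^((59+1)/4) = 57^15 mod 59.
Repeated squaring: 57^2≡4, 57^4≡16, 57^8≡20 (mod 59).
57^15 = 57^(8+4+2+1) ≡ 36 (mod 59).
Check: 36² = 1296 ≡ 57 (mod 59). The two roots are 23 and 36.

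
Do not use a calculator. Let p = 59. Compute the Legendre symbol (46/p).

1

Pull out 2: since 59 ≡ 3 (mod 8), (2/59) = -1.
Reciprocity: 23 ≡ 3 and 59 ≡ 3 (mod 4), so (23/59) = −(59/23).
Reduce top mod 23: now compute (13/23).
Reciprocity: 13 ≡ 1 and 23 ≡ 3 (mod 4), so (13/23) = +(23/13).
Reduce top mod 13: now compute (10/13).
Pull out 2: since 13 ≡ 5 (mod 8), (2/13) = -1.
Reciprocity: 5 ≡ 1 and 13 ≡ 1 (mod 4), so (5/13) = +(13/5).
Reduce top mod 5: now compute (3/5).
Reciprocity: 3 ≡ 3 and 5 ≡ 1 (mod 4), so (3/5) = +(5/3).
Reduce top mod 3: now compute (2/3).
Pull out 2: since 3 ≡ 3 (mod 8), (2/3) = -1.
Reached (1/3) = 1. Collecting the sign flips along the way, the symbol is +1.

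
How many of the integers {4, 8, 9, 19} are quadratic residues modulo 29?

2

(4/29) = +1 → QR.
(8/29) = -1 → non-residue.
(9/29) = +1 → QR.
(19/29) = -1 → non-residue.
Total quadratic residues among the 4: 2.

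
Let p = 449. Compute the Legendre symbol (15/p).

Reciprocity: 15 ≡ 3 and 449 ≡ 1 (mod 4), so (15/449) = +(449/15).
Reduce top mod 15: now compute (14/15).
Pull out 2: since 15 ≡ 7 (mod 8), (2/15) = +1.
Reciprocity: 7 ≡ 3 and 15 ≡ 3 (mod 4), so (7/15) = −(15/7).
Reduce top mod 7: now compute (1/7).
Reached (1/7) = 1. Collecting the sign flips along the way, the symbol is -1.

-1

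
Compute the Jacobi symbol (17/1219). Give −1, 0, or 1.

Reciprocity: 17 ≡ 1 and 1219 ≡ 3 (mod 4), so (17/1219) = +(1219/17).
Reduce top mod 17: now compute (12/17).
Pull out 2^2: since 17 ≡ 1 (mod 8), (2/17) = +1, so (2/17)^2 = +1.
Reciprocity: 3 ≡ 3 and 17 ≡ 1 (mod 4), so (3/17) = +(17/3).
Reduce top mod 3: now compute (2/3).
Pull out 2: since 3 ≡ 3 (mod 8), (2/3) = -1.
Reached (1/3) = 1. Collecting the sign flips along the way, the symbol is -1.

-1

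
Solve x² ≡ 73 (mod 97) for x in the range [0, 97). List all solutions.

97 ≡ 1 (mod 4), so we find a root by search.
Trying successive values, 48² = 2304 ≡ 73 (mod 97). The other root is 97 − 48 = 49.

48, 49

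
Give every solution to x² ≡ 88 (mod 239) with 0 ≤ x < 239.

97, 142

Since 239 ≡ 3 (mod 4), a square root of 88 is 88^((239+1)/4) = 88^60 mod 239.
Repeated squaring: 88^2≡96, 88^4≡134, 88^8≡31, 88^16≡5, 88^32≡25 (mod 239).
88^60 = 88^(32+16+8+4) ≡ 142 (mod 239).
Check: 142² = 20164 ≡ 88 (mod 239). The two roots are 97 and 142.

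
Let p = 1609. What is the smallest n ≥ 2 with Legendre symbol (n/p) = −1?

(2/1609) = +1, so 2 is a residue.
(3/1609) = +1, so 3 is a residue.
(4/1609) = +1, so 4 is a residue.
(5/1609) = +1, so 5 is a residue.
(6/1609) = +1, so 6 is a residue.
(7/1609) = −1, so 7 is the smallest positive non-residue mod 1609.

7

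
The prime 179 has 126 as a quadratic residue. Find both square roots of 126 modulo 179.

Since 179 ≡ 3 (mod 4), a square root of 126 is 126^((179+1)/4) = 126^45 mod 179.
Repeated squaring: 126^2≡124, 126^4≡161, 126^8≡145, 126^16≡82, 126^32≡101 (mod 179).
126^45 = 126^(32+8+4+1) ≡ 22 (mod 179).
Check: 22² = 484 ≡ 126 (mod 179). The two roots are 22 and 157.

22, 157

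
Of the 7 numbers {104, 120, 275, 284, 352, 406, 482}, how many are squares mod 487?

3

(104/487) = -1 → non-residue.
(120/487) = +1 → QR.
(275/487) = -1 → non-residue.
(284/487) = +1 → QR.
(352/487) = -1 → non-residue.
(406/487) = -1 → non-residue.
(482/487) = +1 → QR.
Total quadratic residues among the 7: 3.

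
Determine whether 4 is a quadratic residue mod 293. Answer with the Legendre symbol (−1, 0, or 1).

Euler's criterion: (4/293) ≡ 4^146 (mod 293).
4^2 ≡ 16 (mod 293)
4^4 ≡ 256 (mod 293)
4^8 ≡ 197 (mod 293)
4^16 ≡ 133 (mod 293)
4^32 ≡ 109 (mod 293)
4^64 ≡ 161 (mod 293)
4^128 ≡ 137 (mod 293)
4^146 = 4^(128+16+2) ≡ 1 (mod 293).
Result is 1, so (4/293) = 1.

1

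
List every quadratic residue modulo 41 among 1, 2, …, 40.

1 2 4 5 8 9 10 16 18 20 21 23 25 31 32 33 36 37 39 40

Square k = 1,…,20 (k and 41−k give the same square):
1²=1, 2²=4, 3²=9, 4²=16, 5²=25, 6²=36, 7²≡8, 8²≡23, 9²≡40, 10²≡18, 11²≡39, 12²≡21, 13²≡5, 14²≡32, 15²≡20, 16²≡10, 17²≡2, 18²≡37, 19²≡33, 20²≡31 (mod 41).
So the quadratic residues mod 41 are {1, 2, 4, 5, 8, 9, 10, 16, 18, 20, 21, 23, 25, 31, 32, 33, 36, 37, 39, 40}.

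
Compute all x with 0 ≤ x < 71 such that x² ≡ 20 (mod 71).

Since 71 ≡ 3 (mod 4), a square root of 20 is 20^((71+1)/4) = 20^18 mod 71.
Repeated squaring: 20^2≡45, 20^4≡37, 20^8≡20, 20^16≡45 (mod 71).
20^18 = 20^(16+2) ≡ 37 (mod 71).
Check: 37² = 1369 ≡ 20 (mod 71). The two roots are 34 and 37.

34, 37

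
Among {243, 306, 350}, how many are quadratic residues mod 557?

(243/557) = -1 → non-residue.
(306/557) = -1 → non-residue.
(350/557) = -1 → non-residue.
Total quadratic residues among the 3: 0.

0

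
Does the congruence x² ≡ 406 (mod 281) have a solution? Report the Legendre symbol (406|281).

First reduce: 406 ≡ 125 (mod 281).
Reciprocity: 125 ≡ 1 and 281 ≡ 1 (mod 4), so (125/281) = +(281/125).
Reduce top mod 125: now compute (31/125).
Reciprocity: 31 ≡ 3 and 125 ≡ 1 (mod 4), so (31/125) = +(125/31).
Reduce top mod 31: now compute (1/31).
Reached (1/31) = 1. Collecting the sign flips along the way, the symbol is +1.

1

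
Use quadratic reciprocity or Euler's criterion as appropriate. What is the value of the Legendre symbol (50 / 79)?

Pull out 2: since 79 ≡ 7 (mod 8), (2/79) = +1.
Reciprocity: 25 ≡ 1 and 79 ≡ 3 (mod 4), so (25/79) = +(79/25).
Reduce top mod 25: now compute (4/25).
Pull out 2^2: since 25 ≡ 1 (mod 8), (2/25) = +1, so (2/25)^2 = +1.
Reached (1/25) = 1. Collecting the sign flips along the way, the symbol is +1.

1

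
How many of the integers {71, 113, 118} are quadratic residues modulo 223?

0

(71/223) = -1 → non-residue.
(113/223) = -1 → non-residue.
(118/223) = -1 → non-residue.
Total quadratic residues among the 3: 0.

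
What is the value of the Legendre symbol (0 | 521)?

0

Top reduces to 0: gcd > 1, so the symbol is 0.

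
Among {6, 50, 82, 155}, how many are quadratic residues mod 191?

(6/191) = +1 → QR.
(50/191) = +1 → QR.
(82/191) = -1 → non-residue.
(155/191) = -1 → non-residue.
Total quadratic residues among the 4: 2.

2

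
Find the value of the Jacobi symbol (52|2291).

1

Pull out 2^2: since 2291 ≡ 3 (mod 8), (2/2291) = -1, so (2/2291)^2 = +1.
Reciprocity: 13 ≡ 1 and 2291 ≡ 3 (mod 4), so (13/2291) = +(2291/13).
Reduce top mod 13: now compute (3/13).
Reciprocity: 3 ≡ 3 and 13 ≡ 1 (mod 4), so (3/13) = +(13/3).
Reduce top mod 3: now compute (1/3).
Reached (1/3) = 1. Collecting the sign flips along the way, the symbol is +1.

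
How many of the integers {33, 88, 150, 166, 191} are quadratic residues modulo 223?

(33/223) = +1 → QR.
(88/223) = -1 → non-residue.
(150/223) = -1 → non-residue.
(166/223) = +1 → QR.
(191/223) = -1 → non-residue.
Total quadratic residues among the 5: 2.

2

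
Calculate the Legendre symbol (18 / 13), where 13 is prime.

First reduce: 18 ≡ 5 (mod 13).
Reciprocity: 5 ≡ 1 and 13 ≡ 1 (mod 4), so (5/13) = +(13/5).
Reduce top mod 5: now compute (3/5).
Reciprocity: 3 ≡ 3 and 5 ≡ 1 (mod 4), so (3/5) = +(5/3).
Reduce top mod 3: now compute (2/3).
Pull out 2: since 3 ≡ 3 (mod 8), (2/3) = -1.
Reached (1/3) = 1. Collecting the sign flips along the way, the symbol is -1.

-1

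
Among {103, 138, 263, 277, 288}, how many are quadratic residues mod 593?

(103/593) = -1 → non-residue.
(138/593) = -1 → non-residue.
(263/593) = -1 → non-residue.
(277/593) = +1 → QR.
(288/593) = +1 → QR.
Total quadratic residues among the 5: 2.

2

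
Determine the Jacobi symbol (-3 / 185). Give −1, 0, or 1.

First reduce: -3 ≡ 182 (mod 185).
Pull out 2: since 185 ≡ 1 (mod 8), (2/185) = +1.
Reciprocity: 91 ≡ 3 and 185 ≡ 1 (mod 4), so (91/185) = +(185/91).
Reduce top mod 91: now compute (3/91).
Reciprocity: 3 ≡ 3 and 91 ≡ 3 (mod 4), so (3/91) = −(91/3).
Reduce top mod 3: now compute (1/3).
Reached (1/3) = 1. Collecting the sign flips along the way, the symbol is -1.

-1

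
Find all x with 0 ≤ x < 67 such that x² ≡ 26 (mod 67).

19, 48

Since 67 ≡ 3 (mod 4), a square root of 26 is 26^((67+1)/4) = 26^17 mod 67.
Repeated squaring: 26^2≡6, 26^4≡36, 26^8≡23, 26^16≡60 (mod 67).
26^17 = 26^(16+1) ≡ 19 (mod 67).
Check: 19² = 361 ≡ 26 (mod 67). The two roots are 19 and 48.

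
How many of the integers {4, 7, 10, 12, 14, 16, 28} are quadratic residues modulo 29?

4

(4/29) = +1 → QR.
(7/29) = +1 → QR.
(10/29) = -1 → non-residue.
(12/29) = -1 → non-residue.
(14/29) = -1 → non-residue.
(16/29) = +1 → QR.
(28/29) = +1 → QR.
Total quadratic residues among the 7: 4.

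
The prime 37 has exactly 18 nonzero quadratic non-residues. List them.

Square k = 1,…,18 (k and 37−k give the same square):
1²=1, 2²=4, 3²=9, 4²=16, 5²=25, 6²=36, 7²≡12, 8²≡27, 9²≡7, 10²≡26, 11²≡10, 12²≡33, 13²≡21, 14²≡11, 15²≡3, 16²≡34, 17²≡30, 18²≡28 (mod 37).
The residues are {1, 3, 4, 7, 9, 10, 11, 12, 16, 21, 25, 26, 27, 28, 30, 33, 34, 36}; the non-residues are the remaining 18 nonzero classes.

2,5,6,8,13,14,15,17,18,19,20,22,23,24,29,31,32,35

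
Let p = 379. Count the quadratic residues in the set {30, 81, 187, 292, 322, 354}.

(30/379) = +1 → QR.
(81/379) = +1 → QR.
(187/379) = +1 → QR.
(292/379) = -1 → non-residue.
(322/379) = +1 → QR.
(354/379) = -1 → non-residue.
Total quadratic residues among the 6: 4.

4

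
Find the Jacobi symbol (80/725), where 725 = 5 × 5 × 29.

0

Pull out 2^4: since 725 ≡ 5 (mod 8), (2/725) = -1, so (2/725)^4 = +1.
Reciprocity: 5 ≡ 1 and 725 ≡ 1 (mod 4), so (5/725) = +(725/5).
Reduce top mod 5: now compute (0/5).
Top reduces to 0: gcd > 1, so the symbol is 0.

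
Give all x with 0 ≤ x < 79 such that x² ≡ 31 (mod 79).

Since 79 ≡ 3 (mod 4), a square root of 31 is 31^((79+1)/4) = 31^20 mod 79.
Repeated squaring: 31^2≡13, 31^4≡11, 31^8≡42, 31^16≡26 (mod 79).
31^20 = 31^(16+4) ≡ 49 (mod 79).
Check: 49² = 2401 ≡ 31 (mod 79). The two roots are 30 and 49.

30, 49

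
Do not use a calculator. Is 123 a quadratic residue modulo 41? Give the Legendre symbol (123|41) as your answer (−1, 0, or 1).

First reduce: 123 ≡ 0 (mod 41).
Top reduces to 0: gcd > 1, so the symbol is 0.

0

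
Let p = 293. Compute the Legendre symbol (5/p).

Euler's criterion: (5/293) ≡ 5^146 (mod 293).
5^2 ≡ 25 (mod 293)
5^4 ≡ 39 (mod 293)
5^8 ≡ 56 (mod 293)
5^16 ≡ 206 (mod 293)
5^32 ≡ 244 (mod 293)
5^64 ≡ 57 (mod 293)
5^128 ≡ 26 (mod 293)
5^146 = 5^(128+16+2) ≡ 292 (mod 293).
Result is 292 ≡ −1, so (5/293) = −1.

-1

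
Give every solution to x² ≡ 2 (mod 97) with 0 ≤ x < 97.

14, 83

97 ≡ 1 (mod 4), so we find a root by search.
Trying successive values, 14² = 196 ≡ 2 (mod 97). The other root is 97 − 14 = 83.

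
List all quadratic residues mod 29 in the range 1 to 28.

1 4 5 6 7 9 13 16 20 22 23 24 25 28

Square k = 1,…,14 (k and 29−k give the same square):
1²=1, 2²=4, 3²=9, 4²=16, 5²=25, 6²≡7, 7²≡20, 8²≡6, 9²≡23, 10²≡13, 11²≡5, 12²≡28, 13²≡24, 14²≡22 (mod 29).
So the quadratic residues mod 29 are {1, 4, 5, 6, 7, 9, 13, 16, 20, 22, 23, 24, 25, 28}.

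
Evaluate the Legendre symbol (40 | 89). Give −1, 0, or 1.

1

Pull out 2^3: since 89 ≡ 1 (mod 8), (2/89) = +1, so (2/89)^3 = +1.
Reciprocity: 5 ≡ 1 and 89 ≡ 1 (mod 4), so (5/89) = +(89/5).
Reduce top mod 5: now compute (4/5).
Pull out 2^2: since 5 ≡ 5 (mod 8), (2/5) = -1, so (2/5)^2 = +1.
Reached (1/5) = 1. Collecting the sign flips along the way, the symbol is +1.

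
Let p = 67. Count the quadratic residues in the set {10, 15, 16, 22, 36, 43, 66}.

(10/67) = +1 → QR.
(15/67) = +1 → QR.
(16/67) = +1 → QR.
(22/67) = +1 → QR.
(36/67) = +1 → QR.
(43/67) = -1 → non-residue.
(66/67) = -1 → non-residue.
Total quadratic residues among the 7: 5.

5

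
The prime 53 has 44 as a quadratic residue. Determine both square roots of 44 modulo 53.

16, 37

53 ≡ 1 (mod 4), so we find a root by search.
Trying successive values, 16² = 256 ≡ 44 (mod 53). The other root is 53 − 16 = 37.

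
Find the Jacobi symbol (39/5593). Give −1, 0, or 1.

1

Reciprocity: 39 ≡ 3 and 5593 ≡ 1 (mod 4), so (39/5593) = +(5593/39).
Reduce top mod 39: now compute (16/39).
Pull out 2^4: since 39 ≡ 7 (mod 8), (2/39) = +1, so (2/39)^4 = +1.
Reached (1/39) = 1. Collecting the sign flips along the way, the symbol is +1.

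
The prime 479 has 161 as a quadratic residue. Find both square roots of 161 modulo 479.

139, 340

Since 479 ≡ 3 (mod 4), a square root of 161 is 161^((479+1)/4) = 161^120 mod 479.
Repeated squaring: 161^2≡55, 161^4≡151, 161^8≡288, 161^16≡77, 161^32≡181, 161^64≡189 (mod 479).
161^120 = 161^(64+32+16+8) ≡ 139 (mod 479).
Check: 139² = 19321 ≡ 161 (mod 479). The two roots are 139 and 340.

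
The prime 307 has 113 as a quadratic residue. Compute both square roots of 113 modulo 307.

128, 179

Since 307 ≡ 3 (mod 4), a square root of 113 is 113^((307+1)/4) = 113^77 mod 307.
Repeated squaring: 113^2≡182, 113^4≡275, 113^8≡103, 113^16≡171, 113^32≡76, 113^64≡250 (mod 307).
113^77 = 113^(64+8+4+1) ≡ 179 (mod 307).
Check: 179² = 32041 ≡ 113 (mod 307). The two roots are 128 and 179.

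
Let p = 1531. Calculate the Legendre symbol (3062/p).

First reduce: 3062 ≡ 0 (mod 1531).
Top reduces to 0: gcd > 1, so the symbol is 0.

0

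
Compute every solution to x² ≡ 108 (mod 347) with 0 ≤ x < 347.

124, 223

Since 347 ≡ 3 (mod 4), a square root of 108 is 108^((347+1)/4) = 108^87 mod 347.
Repeated squaring: 108^2≡213, 108^4≡259, 108^8≡110, 108^16≡302, 108^32≡290, 108^64≡126 (mod 347).
108^87 = 108^(64+16+4+2+1) ≡ 124 (mod 347).
Check: 124² = 15376 ≡ 108 (mod 347). The two roots are 124 and 223.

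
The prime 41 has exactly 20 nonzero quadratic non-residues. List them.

3, 6, 7, 11, 12, 13, 14, 15, 17, 19, 22, 24, 26, 27, 28, 29, 30, 34, 35, 38

Square k = 1,…,20 (k and 41−k give the same square):
1²=1, 2²=4, 3²=9, 4²=16, 5²=25, 6²=36, 7²≡8, 8²≡23, 9²≡40, 10²≡18, 11²≡39, 12²≡21, 13²≡5, 14²≡32, 15²≡20, 16²≡10, 17²≡2, 18²≡37, 19²≡33, 20²≡31 (mod 41).
The residues are {1, 2, 4, 5, 8, 9, 10, 16, 18, 20, 21, 23, 25, 31, 32, 33, 36, 37, 39, 40}; the non-residues are the remaining 20 nonzero classes.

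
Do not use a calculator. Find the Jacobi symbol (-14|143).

First reduce: -14 ≡ 129 (mod 143).
Reciprocity: 129 ≡ 1 and 143 ≡ 3 (mod 4), so (129/143) = +(143/129).
Reduce top mod 129: now compute (14/129).
Pull out 2: since 129 ≡ 1 (mod 8), (2/129) = +1.
Reciprocity: 7 ≡ 3 and 129 ≡ 1 (mod 4), so (7/129) = +(129/7).
Reduce top mod 7: now compute (3/7).
Reciprocity: 3 ≡ 3 and 7 ≡ 3 (mod 4), so (3/7) = −(7/3).
Reduce top mod 3: now compute (1/3).
Reached (1/3) = 1. Collecting the sign flips along the way, the symbol is -1.

-1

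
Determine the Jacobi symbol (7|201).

Reciprocity: 7 ≡ 3 and 201 ≡ 1 (mod 4), so (7/201) = +(201/7).
Reduce top mod 7: now compute (5/7).
Reciprocity: 5 ≡ 1 and 7 ≡ 3 (mod 4), so (5/7) = +(7/5).
Reduce top mod 5: now compute (2/5).
Pull out 2: since 5 ≡ 5 (mod 8), (2/5) = -1.
Reached (1/5) = 1. Collecting the sign flips along the way, the symbol is -1.

-1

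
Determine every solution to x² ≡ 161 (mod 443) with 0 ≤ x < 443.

Since 443 ≡ 3 (mod 4), a square root of 161 is 161^((443+1)/4) = 161^111 mod 443.
Repeated squaring: 161^2≡227, 161^4≡141, 161^8≡389, 161^16≡258, 161^32≡114, 161^64≡149 (mod 443).
161^111 = 161^(64+32+8+4+2+1) ≡ 106 (mod 443).
Check: 106² = 11236 ≡ 161 (mod 443). The two roots are 106 and 337.

106, 337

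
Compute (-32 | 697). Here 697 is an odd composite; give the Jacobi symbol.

First reduce: -32 ≡ 665 (mod 697).
Reciprocity: 665 ≡ 1 and 697 ≡ 1 (mod 4), so (665/697) = +(697/665).
Reduce top mod 665: now compute (32/665).
Pull out 2^5: since 665 ≡ 1 (mod 8), (2/665) = +1, so (2/665)^5 = +1.
Reached (1/665) = 1. Collecting the sign flips along the way, the symbol is +1.

1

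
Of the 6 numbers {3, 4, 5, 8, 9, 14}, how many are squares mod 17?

(3/17) = -1 → non-residue.
(4/17) = +1 → QR.
(5/17) = -1 → non-residue.
(8/17) = +1 → QR.
(9/17) = +1 → QR.
(14/17) = -1 → non-residue.
Total quadratic residues among the 6: 3.

3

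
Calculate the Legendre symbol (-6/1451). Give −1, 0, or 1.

1

First reduce: -6 ≡ 1445 (mod 1451).
Reciprocity: 1445 ≡ 1 and 1451 ≡ 3 (mod 4), so (1445/1451) = +(1451/1445).
Reduce top mod 1445: now compute (6/1445).
Pull out 2: since 1445 ≡ 5 (mod 8), (2/1445) = -1.
Reciprocity: 3 ≡ 3 and 1445 ≡ 1 (mod 4), so (3/1445) = +(1445/3).
Reduce top mod 3: now compute (2/3).
Pull out 2: since 3 ≡ 3 (mod 8), (2/3) = -1.
Reached (1/3) = 1. Collecting the sign flips along the way, the symbol is +1.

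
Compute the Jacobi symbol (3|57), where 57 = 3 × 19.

Reciprocity: 3 ≡ 3 and 57 ≡ 1 (mod 4), so (3/57) = +(57/3).
Reduce top mod 3: now compute (0/3).
Top reduces to 0: gcd > 1, so the symbol is 0.

0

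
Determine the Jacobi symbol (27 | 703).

-1

Reciprocity: 27 ≡ 3 and 703 ≡ 3 (mod 4), so (27/703) = −(703/27).
Reduce top mod 27: now compute (1/27).
Reached (1/27) = 1. Collecting the sign flips along the way, the symbol is -1.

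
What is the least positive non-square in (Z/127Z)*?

3

(2/127) = +1, so 2 is a residue.
(3/127) = −1, so 3 is the smallest positive non-residue mod 127.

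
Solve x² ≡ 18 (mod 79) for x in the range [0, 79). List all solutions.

Since 79 ≡ 3 (mod 4), a square root of 18 is 18^((79+1)/4) = 18^20 mod 79.
Repeated squaring: 18^2≡8, 18^4≡64, 18^8≡67, 18^16≡65 (mod 79).
18^20 = 18^(16+4) ≡ 52 (mod 79).
Check: 52² = 2704 ≡ 18 (mod 79). The two roots are 27 and 52.

27, 52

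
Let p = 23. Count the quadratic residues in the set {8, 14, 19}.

1

(8/23) = +1 → QR.
(14/23) = -1 → non-residue.
(19/23) = -1 → non-residue.
Total quadratic residues among the 3: 1.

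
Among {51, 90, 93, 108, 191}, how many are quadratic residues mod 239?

4

(51/239) = +1 → QR.
(90/239) = +1 → QR.
(93/239) = +1 → QR.
(108/239) = +1 → QR.
(191/239) = -1 → non-residue.
Total quadratic residues among the 5: 4.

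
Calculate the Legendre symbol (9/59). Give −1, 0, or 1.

1

Euler's criterion: (9/59) ≡ 9^29 (mod 59).
9^2 ≡ 22 (mod 59)
9^4 ≡ 12 (mod 59)
9^8 ≡ 26 (mod 59)
9^16 ≡ 27 (mod 59)
9^29 = 9^(16+8+4+1) ≡ 1 (mod 59).
Result is 1, so (9/59) = 1.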